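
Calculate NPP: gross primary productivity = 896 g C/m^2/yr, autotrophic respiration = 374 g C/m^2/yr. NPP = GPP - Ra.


NPP = GPP - Ra = 896 - 374 = 522 g C/m^2/yr

522 g C/m^2/yr


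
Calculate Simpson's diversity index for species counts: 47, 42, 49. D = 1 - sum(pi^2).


Total N = 47 + 42 + 49 = 138
Per-species terms:
  p = 47/138 = 0.340580; p^2 = 0.340580^2 = 0.115995
  p = 42/138 = 0.304348; p^2 = 0.304348^2 = 0.092628
  p = 49/138 = 0.355072; p^2 = 0.355072^2 = 0.126076
sum(p^2) = 0.115995 + 0.092628 + 0.126076 = 0.334699
D = 1 - 0.334699 = 0.665301 ≈ 0.6653

0.6653


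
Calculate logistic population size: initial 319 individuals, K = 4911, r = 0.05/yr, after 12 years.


(K - N0)/N0 = (4911 - 319)/319 = 4592/319 = 14.3950
r*t = 0.05 * 12 = 0.6; exp(-0.6) = 0.548812
14.3950 * 0.548812 = 7.90015
1 + 7.90015 = 8.90015
N = 4911 / 8.90015 = 551.788 ≈ 552

552


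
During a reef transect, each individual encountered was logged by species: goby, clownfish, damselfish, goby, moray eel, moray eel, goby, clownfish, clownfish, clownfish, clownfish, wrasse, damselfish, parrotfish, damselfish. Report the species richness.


Total individuals logged = 15
Distinct species (count of individuals): goby (3), clownfish (5), damselfish (3), moray eel (2), wrasse (1), parrotfish (1)
Species richness = number of distinct species = 6

6


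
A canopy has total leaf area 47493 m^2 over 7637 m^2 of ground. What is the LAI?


LAI = 47493 / 7637 = 6.2188 ≈ 6.22

6.22


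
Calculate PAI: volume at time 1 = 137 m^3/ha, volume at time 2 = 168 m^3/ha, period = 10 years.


PAI = (V2 - V1) / period = (168 - 137) / 10 = 31 / 10 = 3.10 m^3/ha/yr

3.10 m^3/ha/yr


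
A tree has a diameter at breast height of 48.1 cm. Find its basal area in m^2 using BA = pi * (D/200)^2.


D/200 = 48.1/200 = 0.2405 m
(D/200)^2 = 0.2405^2 = 0.05784025
BA = 3.141593 * 0.05784025 = 0.181711 ≈ 0.1817 m^2

0.1817 m^2


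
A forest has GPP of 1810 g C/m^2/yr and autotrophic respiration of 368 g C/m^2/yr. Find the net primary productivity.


NPP = GPP - Ra = 1810 - 368 = 1442 g C/m^2/yr

1442 g C/m^2/yr


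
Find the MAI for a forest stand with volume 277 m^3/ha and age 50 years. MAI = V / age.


MAI = 277 / 50 = 5.54 m^3/ha/yr

5.54 m^3/ha/yr


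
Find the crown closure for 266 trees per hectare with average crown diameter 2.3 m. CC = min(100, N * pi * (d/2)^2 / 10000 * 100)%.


(d/2)^2 = (2.3/2)^2 = 1.15^2 = 1.3225
Crown area = 3.141593 * 1.3225 = 4.15476 m^2
N * area / 10000 * 100 = 266 * 4.15476 / 10000 * 100 = 11.0517
CC = min(100, 11.0517) = 11.0517 ≈ 11.1%

11.1%


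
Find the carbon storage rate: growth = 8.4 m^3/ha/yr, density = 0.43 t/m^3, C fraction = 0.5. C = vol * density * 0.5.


C = 8.4 * 0.43 * 0.5 = 1.806 ≈ 1.81 t C/ha/yr

1.81 t C/ha/yr


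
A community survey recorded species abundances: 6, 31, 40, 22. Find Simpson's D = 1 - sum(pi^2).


Total N = 6 + 31 + 40 + 22 = 99
Per-species terms:
  p = 6/99 = 0.060606; p^2 = 0.060606^2 = 0.003673
  p = 31/99 = 0.313131; p^2 = 0.313131^2 = 0.098051
  p = 40/99 = 0.404040; p^2 = 0.404040^2 = 0.163248
  p = 22/99 = 0.222222; p^2 = 0.222222^2 = 0.049383
sum(p^2) = 0.003673 + 0.098051 + 0.163248 + 0.049383 = 0.314355
D = 1 - 0.314355 = 0.685645 ≈ 0.6856

0.6856


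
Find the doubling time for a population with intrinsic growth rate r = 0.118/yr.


td = ln(2) / 0.118 = 0.693147 / 0.118 = 5.87413 ≈ 5.9 years

5.9 years


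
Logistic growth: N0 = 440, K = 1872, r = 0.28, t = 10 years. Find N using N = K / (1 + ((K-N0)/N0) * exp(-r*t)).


(K - N0)/N0 = (1872 - 440)/440 = 1432/440 = 3.25455
r*t = 0.28 * 10 = 2.8; exp(-2.8) = 0.0608101
3.25455 * 0.0608101 = 0.197910
1 + 0.197910 = 1.19791
N = 1872 / 1.19791 = 1562.72 ≈ 1563

1563


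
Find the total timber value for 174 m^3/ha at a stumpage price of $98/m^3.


Value = 174 * 98 = $17052/ha

$17052/ha


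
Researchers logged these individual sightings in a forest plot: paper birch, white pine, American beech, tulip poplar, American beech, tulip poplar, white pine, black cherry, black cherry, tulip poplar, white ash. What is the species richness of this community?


Total individuals logged = 11
Distinct species (count of individuals): paper birch (1), white pine (2), American beech (2), tulip poplar (3), black cherry (2), white ash (1)
Species richness = number of distinct species = 6

6


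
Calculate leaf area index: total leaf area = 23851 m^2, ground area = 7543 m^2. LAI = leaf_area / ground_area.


LAI = 23851 / 7543 = 3.1620 ≈ 3.16

3.16


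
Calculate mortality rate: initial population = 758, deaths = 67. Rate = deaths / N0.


Mortality rate = 67 / 758 = 0.088391 ≈ 0.0884

0.0884


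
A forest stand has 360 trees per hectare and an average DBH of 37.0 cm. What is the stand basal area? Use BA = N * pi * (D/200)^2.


(D/200)^2 = (37.0/200)^2 = 0.185^2 = 0.034225
Individual BA = 3.141593 * 0.034225 = 0.107521 m^2
Stand BA = 360 * 0.107521 = 38.7076 ≈ 38.71 m^2/ha

38.71 m^2/ha


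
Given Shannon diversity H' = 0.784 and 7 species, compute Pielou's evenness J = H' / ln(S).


ln(7) = 1.94591
J = H' / ln(S) = 0.784 / 1.94591 = 0.402896 ≈ 0.4029

0.4029


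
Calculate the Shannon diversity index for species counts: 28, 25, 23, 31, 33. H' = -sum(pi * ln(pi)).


Total N = 28 + 25 + 23 + 31 + 33 = 140
Per-species terms:
  p = 28/140 = 0.200000; ln(p) = -1.609438; p*ln(p) = 0.200000 * (-1.609438) = -0.321888
  p = 25/140 = 0.178571; ln(p) = -1.722769; p*ln(p) = 0.178571 * (-1.722769) = -0.307637
  p = 23/140 = 0.164286; ln(p) = -1.806146; p*ln(p) = 0.164286 * (-1.806146) = -0.296725
  p = 31/140 = 0.221429; ln(p) = -1.507653; p*ln(p) = 0.221429 * (-1.507653) = -0.333838
  p = 33/140 = 0.235714; ln(p) = -1.445136; p*ln(p) = 0.235714 * (-1.445136) = -0.340639
sum(p*ln(p)) = (-0.321888) + (-0.307637) + (-0.296725) + (-0.333838) + (-0.340639) = -1.600727
H' = -(-1.600727) = 1.600727 ≈ 1.6007

1.6007


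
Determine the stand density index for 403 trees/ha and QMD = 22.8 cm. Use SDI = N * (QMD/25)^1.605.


QMD/25 = 22.8/25 = 0.912
(0.912)^1.605 = exp(1.605 * ln(0.912)) = exp(1.605 * (-0.0921153)) = exp(-0.147845) = 0.862565
SDI = 403 * 0.862565 = 347.614 ≈ 348

348


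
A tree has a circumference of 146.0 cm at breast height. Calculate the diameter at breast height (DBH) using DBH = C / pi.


DBH = C / pi = 146.0 / 3.141593 = 46.4732 ≈ 46.47 cm

46.47 cm


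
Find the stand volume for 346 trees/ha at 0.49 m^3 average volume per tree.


V_stand = 346 * 0.49 = 169.54 ≈ 169.5 m^3/ha

169.5 m^3/ha


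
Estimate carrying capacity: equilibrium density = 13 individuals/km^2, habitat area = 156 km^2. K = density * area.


K = 13 * 156 = 2028 individuals

2028 individuals


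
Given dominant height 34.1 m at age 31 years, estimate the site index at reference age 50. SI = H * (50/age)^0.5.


50/31 = 1.61290
(1.61290)^0.5 = 1.27000
SI = 34.1 * 1.27000 = 43.3070 ≈ 43.3 m

43.3 m


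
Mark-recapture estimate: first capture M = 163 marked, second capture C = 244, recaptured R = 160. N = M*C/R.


N = M * C / R = 163 * 244 / 160 = 39772 / 160 = 248.58 ≈ 249

249 individuals


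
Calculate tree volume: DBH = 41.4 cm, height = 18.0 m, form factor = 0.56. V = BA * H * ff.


(D/200)^2 = (41.4/200)^2 = 0.207^2 = 0.042849
BA = 3.141593 * 0.042849 = 0.134614 m^2
V = 0.134614 * 18.0 * 0.56 = 1.35691 ≈ 1.357 m^3

1.357 m^3


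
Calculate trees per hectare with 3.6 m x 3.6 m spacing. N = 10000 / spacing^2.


N = 10000 / 3.6^2 = 10000 / 12.96 = 771.605 ≈ 772 trees/ha

772 trees/ha


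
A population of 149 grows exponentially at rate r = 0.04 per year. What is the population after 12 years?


r*t = 0.04 * 12 = 0.48
exp(0.48) = 1.61607
N = 149 * 1.61607 = 240.794 ≈ 241

241


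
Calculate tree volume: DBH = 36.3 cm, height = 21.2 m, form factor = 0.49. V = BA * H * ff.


(D/200)^2 = (36.3/200)^2 = 0.1815^2 = 0.03294225
BA = 3.141593 * 0.03294225 = 0.103491 m^2
V = 0.103491 * 21.2 * 0.49 = 1.07506 ≈ 1.075 m^3

1.075 m^3


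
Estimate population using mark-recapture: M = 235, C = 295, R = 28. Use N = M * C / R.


N = M * C / R = 235 * 295 / 28 = 69325 / 28 = 2475.89 ≈ 2476

2476 individuals


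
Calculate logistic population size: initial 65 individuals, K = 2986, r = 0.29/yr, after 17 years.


(K - N0)/N0 = (2986 - 65)/65 = 2921/65 = 44.9385
r*t = 0.29 * 17 = 4.93; exp(-4.93) = 0.00722650
44.9385 * 0.00722650 = 0.324748
1 + 0.324748 = 1.32475
N = 2986 / 1.32475 = 2254.01 ≈ 2254

2254


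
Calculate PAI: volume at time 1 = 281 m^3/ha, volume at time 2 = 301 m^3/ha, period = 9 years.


PAI = (V2 - V1) / period = (301 - 281) / 9 = 20 / 9 = 2.2222 ≈ 2.22 m^3/ha/yr

2.22 m^3/ha/yr


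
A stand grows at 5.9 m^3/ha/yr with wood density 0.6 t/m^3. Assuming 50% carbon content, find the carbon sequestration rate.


C = 5.9 * 0.6 * 0.5 = 1.77 t C/ha/yr

1.77 t C/ha/yr


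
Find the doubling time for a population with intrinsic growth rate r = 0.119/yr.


td = ln(2) / 0.119 = 0.693147 / 0.119 = 5.82476 ≈ 5.8 years

5.8 years


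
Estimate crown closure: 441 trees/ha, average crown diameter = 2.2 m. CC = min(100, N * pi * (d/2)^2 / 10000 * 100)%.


(d/2)^2 = (2.2/2)^2 = 1.1^2 = 1.21
Crown area = 3.141593 * 1.21 = 3.80133 m^2
N * area / 10000 * 100 = 441 * 3.80133 / 10000 * 100 = 16.7639
CC = min(100, 16.7639) = 16.7639 ≈ 16.8%

16.8%


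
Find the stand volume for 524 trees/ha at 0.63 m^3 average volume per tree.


V_stand = 524 * 0.63 = 330.12 ≈ 330.1 m^3/ha

330.1 m^3/ha


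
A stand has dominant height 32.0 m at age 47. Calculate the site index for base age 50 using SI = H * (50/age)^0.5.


50/47 = 1.06383
(1.06383)^0.5 = 1.03142
SI = 32.0 * 1.03142 = 33.0054 ≈ 33.0 m

33.0 m


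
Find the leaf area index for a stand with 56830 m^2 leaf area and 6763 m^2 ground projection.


LAI = 56830 / 6763 = 8.4031 ≈ 8.40

8.40


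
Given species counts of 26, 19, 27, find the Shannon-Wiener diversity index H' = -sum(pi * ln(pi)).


Total N = 26 + 19 + 27 = 72
Per-species terms:
  p = 26/72 = 0.361111; ln(p) = -1.018570; p*ln(p) = 0.361111 * (-1.018570) = -0.367817
  p = 19/72 = 0.263889; ln(p) = -1.332227; p*ln(p) = 0.263889 * (-1.332227) = -0.351560
  p = 27/72 = 0.375000; ln(p) = -0.980829; p*ln(p) = 0.375000 * (-0.980829) = -0.367811
sum(p*ln(p)) = (-0.367817) + (-0.351560) + (-0.367811) = -1.087188
H' = -(-1.087188) = 1.087188 ≈ 1.0872

1.0872


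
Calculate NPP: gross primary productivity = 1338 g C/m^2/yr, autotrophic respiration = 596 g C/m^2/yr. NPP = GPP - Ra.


NPP = GPP - Ra = 1338 - 596 = 742 g C/m^2/yr

742 g C/m^2/yr


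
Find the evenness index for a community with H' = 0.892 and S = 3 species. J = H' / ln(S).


ln(3) = 1.09861
J = H' / ln(S) = 0.892 / 1.09861 = 0.811935 ≈ 0.8119

0.8119


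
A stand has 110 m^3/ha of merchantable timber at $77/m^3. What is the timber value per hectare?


Value = 110 * 77 = $8470/ha

$8470/ha


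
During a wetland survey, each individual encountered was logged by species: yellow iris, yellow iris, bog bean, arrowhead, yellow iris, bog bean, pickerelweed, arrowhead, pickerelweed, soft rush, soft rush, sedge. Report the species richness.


Total individuals logged = 12
Distinct species (count of individuals): yellow iris (3), bog bean (2), arrowhead (2), pickerelweed (2), soft rush (2), sedge (1)
Species richness = number of distinct species = 6

6


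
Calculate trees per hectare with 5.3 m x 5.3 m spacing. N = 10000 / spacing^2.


N = 10000 / 5.3^2 = 10000 / 28.09 = 355.999 ≈ 356 trees/ha

356 trees/ha


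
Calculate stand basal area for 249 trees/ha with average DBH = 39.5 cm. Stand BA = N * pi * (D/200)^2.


(D/200)^2 = (39.5/200)^2 = 0.1975^2 = 0.03900625
Individual BA = 3.141593 * 0.03900625 = 0.122542 m^2
Stand BA = 249 * 0.122542 = 30.5130 ≈ 30.51 m^2/ha

30.51 m^2/ha


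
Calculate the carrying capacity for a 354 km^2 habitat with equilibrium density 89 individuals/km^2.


K = 89 * 354 = 31506 individuals

31506 individuals


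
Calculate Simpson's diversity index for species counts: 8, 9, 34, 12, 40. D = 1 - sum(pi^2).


Total N = 8 + 9 + 34 + 12 + 40 = 103
Per-species terms:
  p = 8/103 = 0.077670; p^2 = 0.077670^2 = 0.006033
  p = 9/103 = 0.087379; p^2 = 0.087379^2 = 0.007635
  p = 34/103 = 0.330097; p^2 = 0.330097^2 = 0.108964
  p = 12/103 = 0.116505; p^2 = 0.116505^2 = 0.013573
  p = 40/103 = 0.388350; p^2 = 0.388350^2 = 0.150816
sum(p^2) = 0.006033 + 0.007635 + 0.108964 + 0.013573 + 0.150816 = 0.287021
D = 1 - 0.287021 = 0.712979 ≈ 0.7130

0.7130


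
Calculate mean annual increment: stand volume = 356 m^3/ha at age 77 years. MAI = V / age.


MAI = 356 / 77 = 4.6234 ≈ 4.62 m^3/ha/yr

4.62 m^3/ha/yr


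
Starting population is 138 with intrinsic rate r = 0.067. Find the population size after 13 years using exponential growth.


r*t = 0.067 * 13 = 0.871
exp(0.871) = 2.38930
N = 138 * 2.38930 = 329.723 ≈ 330

330


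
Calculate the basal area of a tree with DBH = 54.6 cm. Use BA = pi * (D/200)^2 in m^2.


D/200 = 54.6/200 = 0.273 m
(D/200)^2 = 0.273^2 = 0.074529
BA = 3.141593 * 0.074529 = 0.234140 ≈ 0.2341 m^2

0.2341 m^2


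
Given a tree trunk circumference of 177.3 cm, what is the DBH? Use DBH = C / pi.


DBH = C / pi = 177.3 / 3.141593 = 56.4363 ≈ 56.44 cm

56.44 cm


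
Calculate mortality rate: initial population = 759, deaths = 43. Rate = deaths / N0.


Mortality rate = 43 / 759 = 0.056653 ≈ 0.0567

0.0567


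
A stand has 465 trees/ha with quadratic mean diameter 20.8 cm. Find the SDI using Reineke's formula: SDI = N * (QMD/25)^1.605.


QMD/25 = 20.8/25 = 0.832
(0.832)^1.605 = exp(1.605 * ln(0.832)) = exp(1.605 * (-0.183923)) = exp(-0.295196) = 0.744386
SDI = 465 * 0.744386 = 346.139 ≈ 346

346


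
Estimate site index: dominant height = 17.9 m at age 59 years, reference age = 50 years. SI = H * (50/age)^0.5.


50/59 = 0.847458
(0.847458)^0.5 = 0.920575
SI = 17.9 * 0.920575 = 16.4783 ≈ 16.5 m

16.5 m


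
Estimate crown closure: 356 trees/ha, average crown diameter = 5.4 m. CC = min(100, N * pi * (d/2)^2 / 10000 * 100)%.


(d/2)^2 = (5.4/2)^2 = 2.7^2 = 7.29
Crown area = 3.141593 * 7.29 = 22.9022 m^2
N * area / 10000 * 100 = 356 * 22.9022 / 10000 * 100 = 81.5318
CC = min(100, 81.5318) = 81.5318 ≈ 81.5%

81.5%


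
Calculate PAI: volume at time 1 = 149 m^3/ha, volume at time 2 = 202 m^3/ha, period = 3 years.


PAI = (V2 - V1) / period = (202 - 149) / 3 = 53 / 3 = 17.6667 ≈ 17.67 m^3/ha/yr

17.67 m^3/ha/yr


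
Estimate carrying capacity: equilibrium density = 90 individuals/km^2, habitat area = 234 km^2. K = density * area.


K = 90 * 234 = 21060 individuals

21060 individuals


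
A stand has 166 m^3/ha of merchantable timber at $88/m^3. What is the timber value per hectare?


Value = 166 * 88 = $14608/ha

$14608/ha


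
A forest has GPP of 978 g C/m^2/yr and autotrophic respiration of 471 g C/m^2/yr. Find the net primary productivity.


NPP = GPP - Ra = 978 - 471 = 507 g C/m^2/yr

507 g C/m^2/yr


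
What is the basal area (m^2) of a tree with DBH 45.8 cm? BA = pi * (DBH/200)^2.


D/200 = 45.8/200 = 0.229 m
(D/200)^2 = 0.229^2 = 0.052441
BA = 3.141593 * 0.052441 = 0.164748 ≈ 0.1647 m^2

0.1647 m^2


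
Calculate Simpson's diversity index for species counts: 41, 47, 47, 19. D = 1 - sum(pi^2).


Total N = 41 + 47 + 47 + 19 = 154
Per-species terms:
  p = 41/154 = 0.266234; p^2 = 0.266234^2 = 0.070881
  p = 47/154 = 0.305195; p^2 = 0.305195^2 = 0.093144
  p = 47/154 = 0.305195; p^2 = 0.305195^2 = 0.093144
  p = 19/154 = 0.123377; p^2 = 0.123377^2 = 0.015222
sum(p^2) = 0.070881 + 0.093144 + 0.093144 + 0.015222 = 0.272391
D = 1 - 0.272391 = 0.727609 ≈ 0.7276

0.7276


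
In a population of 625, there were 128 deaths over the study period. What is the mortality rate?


Mortality rate = 128 / 625 = 0.2048

0.2048


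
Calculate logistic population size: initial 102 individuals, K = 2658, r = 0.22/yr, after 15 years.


(K - N0)/N0 = (2658 - 102)/102 = 2556/102 = 25.0588
r*t = 0.22 * 15 = 3.3; exp(-3.3) = 0.0368832
25.0588 * 0.0368832 = 0.924249
1 + 0.924249 = 1.92425
N = 2658 / 1.92425 = 1381.32 ≈ 1381

1381


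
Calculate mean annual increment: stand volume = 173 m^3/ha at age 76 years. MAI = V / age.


MAI = 173 / 76 = 2.2763 ≈ 2.28 m^3/ha/yr

2.28 m^3/ha/yr


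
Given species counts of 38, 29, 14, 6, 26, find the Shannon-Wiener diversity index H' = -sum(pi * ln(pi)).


Total N = 38 + 29 + 14 + 6 + 26 = 113
Per-species terms:
  p = 38/113 = 0.336283; ln(p) = -1.089802; p*ln(p) = 0.336283 * (-1.089802) = -0.366482
  p = 29/113 = 0.256637; ln(p) = -1.360093; p*ln(p) = 0.256637 * (-1.360093) = -0.349050
  p = 14/113 = 0.123894; ln(p) = -2.088329; p*ln(p) = 0.123894 * (-2.088329) = -0.258731
  p = 6/113 = 0.053097; ln(p) = -2.935635; p*ln(p) = 0.053097 * (-2.935635) = -0.155873
  p = 26/113 = 0.230088; ln(p) = -1.469293; p*ln(p) = 0.230088 * (-1.469293) = -0.338067
sum(p*ln(p)) = (-0.366482) + (-0.349050) + (-0.258731) + (-0.155873) + (-0.338067) = -1.468203
H' = -(-1.468203) = 1.468203 ≈ 1.4682

1.4682


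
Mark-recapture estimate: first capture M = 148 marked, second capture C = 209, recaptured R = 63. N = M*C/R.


N = M * C / R = 148 * 209 / 63 = 30932 / 63 = 490.98 ≈ 491

491 individuals


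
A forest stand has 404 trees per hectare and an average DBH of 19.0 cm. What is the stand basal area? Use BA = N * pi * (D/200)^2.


(D/200)^2 = (19.0/200)^2 = 0.095^2 = 0.009025
Individual BA = 3.141593 * 0.009025 = 0.0283529 m^2
Stand BA = 404 * 0.0283529 = 11.4546 ≈ 11.45 m^2/ha

11.45 m^2/ha


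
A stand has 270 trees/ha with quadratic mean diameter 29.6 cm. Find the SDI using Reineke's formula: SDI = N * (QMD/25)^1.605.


QMD/25 = 29.6/25 = 1.184
(1.184)^1.605 = exp(1.605 * ln(1.184)) = exp(1.605 * 0.168899) = exp(0.271083) = 1.31138
SDI = 270 * 1.31138 = 354.073 ≈ 354

354


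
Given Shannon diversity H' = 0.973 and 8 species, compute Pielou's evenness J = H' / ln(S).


ln(8) = 2.07944
J = H' / ln(S) = 0.973 / 2.07944 = 0.467914 ≈ 0.4679

0.4679


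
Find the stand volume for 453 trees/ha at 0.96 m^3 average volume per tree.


V_stand = 453 * 0.96 = 434.88 ≈ 434.9 m^3/ha

434.9 m^3/ha


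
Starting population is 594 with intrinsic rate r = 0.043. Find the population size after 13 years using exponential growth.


r*t = 0.043 * 13 = 0.559
exp(0.559) = 1.74892
N = 594 * 1.74892 = 1038.86 ≈ 1039

1039


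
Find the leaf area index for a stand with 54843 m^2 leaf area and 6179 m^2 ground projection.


LAI = 54843 / 6179 = 8.8757 ≈ 8.88

8.88


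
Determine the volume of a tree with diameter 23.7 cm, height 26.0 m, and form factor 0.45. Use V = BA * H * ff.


(D/200)^2 = (23.7/200)^2 = 0.1185^2 = 0.01404225
BA = 3.141593 * 0.01404225 = 0.0441150 m^2
V = 0.0441150 * 26.0 * 0.45 = 0.516146 ≈ 0.516 m^3

0.516 m^3


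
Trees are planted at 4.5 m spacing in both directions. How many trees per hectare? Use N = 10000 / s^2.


N = 10000 / 4.5^2 = 10000 / 20.25 = 493.827 ≈ 494 trees/ha

494 trees/ha


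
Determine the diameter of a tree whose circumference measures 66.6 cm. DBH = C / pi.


DBH = C / pi = 66.6 / 3.141593 = 21.1994 ≈ 21.20 cm

21.20 cm


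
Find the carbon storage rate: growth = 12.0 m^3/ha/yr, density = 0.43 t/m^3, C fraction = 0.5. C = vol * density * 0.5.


C = 12.0 * 0.43 * 0.5 = 2.58 t C/ha/yr

2.58 t C/ha/yr


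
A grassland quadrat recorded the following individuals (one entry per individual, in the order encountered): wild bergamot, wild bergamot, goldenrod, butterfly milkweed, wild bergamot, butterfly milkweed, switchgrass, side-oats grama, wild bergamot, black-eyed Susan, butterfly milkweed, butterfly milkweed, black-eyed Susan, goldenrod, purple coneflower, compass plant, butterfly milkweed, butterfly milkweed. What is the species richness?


Total individuals logged = 18
Distinct species (count of individuals): wild bergamot (4), goldenrod (2), butterfly milkweed (6), switchgrass (1), side-oats grama (1), black-eyed Susan (2), purple coneflower (1), compass plant (1)
Species richness = number of distinct species = 8

8


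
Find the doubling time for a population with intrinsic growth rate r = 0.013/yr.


td = ln(2) / 0.013 = 0.693147 / 0.013 = 53.3190 ≈ 53.3 years

53.3 years


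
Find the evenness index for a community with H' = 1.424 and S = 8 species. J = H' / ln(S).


ln(8) = 2.07944
J = H' / ln(S) = 1.424 / 2.07944 = 0.684800 ≈ 0.6848

0.6848


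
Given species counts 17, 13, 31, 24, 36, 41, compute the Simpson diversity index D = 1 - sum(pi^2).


Total N = 17 + 13 + 31 + 24 + 36 + 41 = 162
Per-species terms:
  p = 17/162 = 0.104938; p^2 = 0.104938^2 = 0.011012
  p = 13/162 = 0.080247; p^2 = 0.080247^2 = 0.006440
  p = 31/162 = 0.191358; p^2 = 0.191358^2 = 0.036618
  p = 24/162 = 0.148148; p^2 = 0.148148^2 = 0.021948
  p = 36/162 = 0.222222; p^2 = 0.222222^2 = 0.049383
  p = 41/162 = 0.253086; p^2 = 0.253086^2 = 0.064053
sum(p^2) = 0.011012 + 0.006440 + 0.036618 + 0.021948 + 0.049383 + 0.064053 = 0.189454
D = 1 - 0.189454 = 0.810546 ≈ 0.8105

0.8105


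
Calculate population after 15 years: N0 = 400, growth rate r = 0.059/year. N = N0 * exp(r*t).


r*t = 0.059 * 15 = 0.885
exp(0.885) = 2.42298
N = 400 * 2.42298 = 969.192 ≈ 969

969


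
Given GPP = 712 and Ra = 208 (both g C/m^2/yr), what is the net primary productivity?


NPP = GPP - Ra = 712 - 208 = 504 g C/m^2/yr

504 g C/m^2/yr


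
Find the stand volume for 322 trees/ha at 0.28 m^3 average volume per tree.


V_stand = 322 * 0.28 = 90.16 ≈ 90.2 m^3/ha

90.2 m^3/ha


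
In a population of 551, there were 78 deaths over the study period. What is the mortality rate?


Mortality rate = 78 / 551 = 0.141561 ≈ 0.1416

0.1416


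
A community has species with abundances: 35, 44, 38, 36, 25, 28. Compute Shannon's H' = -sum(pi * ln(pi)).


Total N = 35 + 44 + 38 + 36 + 25 + 28 = 206
Per-species terms:
  p = 35/206 = 0.169903; ln(p) = -1.772528; p*ln(p) = 0.169903 * (-1.772528) = -0.301158
  p = 44/206 = 0.213592; ln(p) = -1.543688; p*ln(p) = 0.213592 * (-1.543688) = -0.329719
  p = 38/206 = 0.184466; ln(p) = -1.690290; p*ln(p) = 0.184466 * (-1.690290) = -0.311801
  p = 36/206 = 0.174757; ln(p) = -1.744359; p*ln(p) = 0.174757 * (-1.744359) = -0.304839
  p = 25/206 = 0.121359; ln(p) = -2.109002; p*ln(p) = 0.121359 * (-2.109002) = -0.255946
  p = 28/206 = 0.135922; ln(p) = -1.995674; p*ln(p) = 0.135922 * (-1.995674) = -0.271256
sum(p*ln(p)) = (-0.301158) + (-0.329719) + (-0.311801) + (-0.304839) + (-0.255946) + (-0.271256) = -1.774719
H' = -(-1.774719) = 1.774719 ≈ 1.7747

1.7747


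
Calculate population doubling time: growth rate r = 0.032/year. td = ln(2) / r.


td = ln(2) / 0.032 = 0.693147 / 0.032 = 21.6608 ≈ 21.7 years

21.7 years


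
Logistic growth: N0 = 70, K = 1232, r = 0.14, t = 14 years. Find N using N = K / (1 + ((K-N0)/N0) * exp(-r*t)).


(K - N0)/N0 = (1232 - 70)/70 = 1162/70 = 16.6000
r*t = 0.14 * 14 = 1.96; exp(-1.96) = 0.140858
16.6000 * 0.140858 = 2.33824
1 + 2.33824 = 3.33824
N = 1232 / 3.33824 = 369.057 ≈ 369

369


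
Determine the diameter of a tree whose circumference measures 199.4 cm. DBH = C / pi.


DBH = C / pi = 199.4 / 3.141593 = 63.4710 ≈ 63.47 cm

63.47 cm


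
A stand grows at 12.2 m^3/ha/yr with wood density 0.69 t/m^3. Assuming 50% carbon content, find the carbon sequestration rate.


C = 12.2 * 0.69 * 0.5 = 4.209 ≈ 4.21 t C/ha/yr

4.21 t C/ha/yr


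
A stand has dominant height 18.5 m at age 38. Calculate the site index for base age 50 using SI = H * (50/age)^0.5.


50/38 = 1.31579
(1.31579)^0.5 = 1.14708
SI = 18.5 * 1.14708 = 21.2210 ≈ 21.2 m

21.2 m


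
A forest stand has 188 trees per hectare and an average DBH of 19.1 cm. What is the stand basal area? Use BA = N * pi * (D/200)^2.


(D/200)^2 = (19.1/200)^2 = 0.0955^2 = 0.00912025
Individual BA = 3.141593 * 0.00912025 = 0.0286521 m^2
Stand BA = 188 * 0.0286521 = 5.38659 ≈ 5.39 m^2/ha

5.39 m^2/ha


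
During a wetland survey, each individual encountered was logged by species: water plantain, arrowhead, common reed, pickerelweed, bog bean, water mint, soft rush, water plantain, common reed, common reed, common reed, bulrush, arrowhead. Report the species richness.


Total individuals logged = 13
Distinct species (count of individuals): water plantain (2), arrowhead (2), common reed (4), pickerelweed (1), bog bean (1), water mint (1), soft rush (1), bulrush (1)
Species richness = number of distinct species = 8

8


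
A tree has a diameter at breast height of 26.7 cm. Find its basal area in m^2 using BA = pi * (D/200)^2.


D/200 = 26.7/200 = 0.1335 m
(D/200)^2 = 0.1335^2 = 0.01782225
BA = 3.141593 * 0.01782225 = 0.0559903 ≈ 0.0560 m^2

0.0560 m^2


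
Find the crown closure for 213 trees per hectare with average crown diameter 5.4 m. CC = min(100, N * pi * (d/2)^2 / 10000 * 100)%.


(d/2)^2 = (5.4/2)^2 = 2.7^2 = 7.29
Crown area = 3.141593 * 7.29 = 22.9022 m^2
N * area / 10000 * 100 = 213 * 22.9022 / 10000 * 100 = 48.7817
CC = min(100, 48.7817) = 48.7817 ≈ 48.8%

48.8%


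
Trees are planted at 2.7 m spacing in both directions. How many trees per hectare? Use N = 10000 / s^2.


N = 10000 / 2.7^2 = 10000 / 7.29 = 1371.74 ≈ 1372 trees/ha

1372 trees/ha


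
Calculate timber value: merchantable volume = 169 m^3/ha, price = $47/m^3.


Value = 169 * 47 = $7943/ha

$7943/ha


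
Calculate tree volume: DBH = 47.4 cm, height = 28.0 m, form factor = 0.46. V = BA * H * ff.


(D/200)^2 = (47.4/200)^2 = 0.237^2 = 0.056169
BA = 3.141593 * 0.056169 = 0.176460 m^2
V = 0.176460 * 28.0 * 0.46 = 2.27280 ≈ 2.273 m^3

2.273 m^3


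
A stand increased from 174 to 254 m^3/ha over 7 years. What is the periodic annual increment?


PAI = (V2 - V1) / period = (254 - 174) / 7 = 80 / 7 = 11.4286 ≈ 11.43 m^3/ha/yr

11.43 m^3/ha/yr


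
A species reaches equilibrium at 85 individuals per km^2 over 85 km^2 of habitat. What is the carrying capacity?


K = 85 * 85 = 7225 individuals

7225 individuals


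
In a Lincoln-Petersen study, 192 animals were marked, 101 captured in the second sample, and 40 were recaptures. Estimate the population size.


N = M * C / R = 192 * 101 / 40 = 19392 / 40 = 484.80 ≈ 485

485 individuals


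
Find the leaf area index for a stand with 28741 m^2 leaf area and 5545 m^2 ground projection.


LAI = 28741 / 5545 = 5.1832 ≈ 5.18

5.18


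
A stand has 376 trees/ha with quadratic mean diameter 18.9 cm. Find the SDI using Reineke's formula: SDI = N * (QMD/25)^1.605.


QMD/25 = 18.9/25 = 0.756
(0.756)^1.605 = exp(1.605 * ln(0.756)) = exp(1.605 * (-0.279714)) = exp(-0.448941) = 0.638304
SDI = 376 * 0.638304 = 240.002 ≈ 240

240


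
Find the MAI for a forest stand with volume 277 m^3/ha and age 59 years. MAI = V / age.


MAI = 277 / 59 = 4.6949 ≈ 4.69 m^3/ha/yr

4.69 m^3/ha/yr


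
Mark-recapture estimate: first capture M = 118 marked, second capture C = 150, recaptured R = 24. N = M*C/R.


N = M * C / R = 118 * 150 / 24 = 17700 / 24 = 737.50 ≈ 738

738 individuals


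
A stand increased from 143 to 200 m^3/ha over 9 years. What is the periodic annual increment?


PAI = (V2 - V1) / period = (200 - 143) / 9 = 57 / 9 = 6.3333 ≈ 6.33 m^3/ha/yr

6.33 m^3/ha/yr


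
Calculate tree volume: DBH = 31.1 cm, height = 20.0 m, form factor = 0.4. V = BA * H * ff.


(D/200)^2 = (31.1/200)^2 = 0.1555^2 = 0.02418025
BA = 3.141593 * 0.02418025 = 0.0759645 m^2
V = 0.0759645 * 20.0 * 0.4 = 0.607716 ≈ 0.608 m^3

0.608 m^3


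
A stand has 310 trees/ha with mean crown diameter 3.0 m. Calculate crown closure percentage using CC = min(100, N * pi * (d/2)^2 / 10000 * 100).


(d/2)^2 = (3.0/2)^2 = 1.5^2 = 2.25
Crown area = 3.141593 * 2.25 = 7.06858 m^2
N * area / 10000 * 100 = 310 * 7.06858 / 10000 * 100 = 21.9126
CC = min(100, 21.9126) = 21.9126 ≈ 21.9%

21.9%


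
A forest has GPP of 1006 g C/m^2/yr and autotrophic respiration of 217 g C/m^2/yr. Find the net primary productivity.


NPP = GPP - Ra = 1006 - 217 = 789 g C/m^2/yr

789 g C/m^2/yr


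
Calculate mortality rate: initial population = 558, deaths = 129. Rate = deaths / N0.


Mortality rate = 129 / 558 = 0.231183 ≈ 0.2312

0.2312


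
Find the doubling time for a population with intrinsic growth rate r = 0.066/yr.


td = ln(2) / 0.066 = 0.693147 / 0.066 = 10.5022 ≈ 10.5 years

10.5 years


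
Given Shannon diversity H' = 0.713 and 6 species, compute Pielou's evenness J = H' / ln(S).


ln(6) = 1.79176
J = H' / ln(S) = 0.713 / 1.79176 = 0.397933 ≈ 0.3979

0.3979


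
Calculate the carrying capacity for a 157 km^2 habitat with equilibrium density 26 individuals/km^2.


K = 26 * 157 = 4082 individuals

4082 individuals


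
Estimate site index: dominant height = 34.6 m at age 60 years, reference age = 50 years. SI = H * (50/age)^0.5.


50/60 = 0.833333
(0.833333)^0.5 = 0.912871
SI = 34.6 * 0.912871 = 31.5853 ≈ 31.6 m

31.6 m


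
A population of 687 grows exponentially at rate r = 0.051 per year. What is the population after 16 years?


r*t = 0.051 * 16 = 0.816
exp(0.816) = 2.26144
N = 687 * 2.26144 = 1553.61 ≈ 1554

1554


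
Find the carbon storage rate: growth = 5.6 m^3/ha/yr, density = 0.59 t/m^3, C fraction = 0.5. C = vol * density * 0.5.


C = 5.6 * 0.59 * 0.5 = 1.652 ≈ 1.65 t C/ha/yr

1.65 t C/ha/yr


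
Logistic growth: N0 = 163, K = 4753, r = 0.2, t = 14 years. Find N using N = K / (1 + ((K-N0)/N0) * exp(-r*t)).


(K - N0)/N0 = (4753 - 163)/163 = 4590/163 = 28.1595
r*t = 0.2 * 14 = 2.8; exp(-2.8) = 0.0608101
28.1595 * 0.0608101 = 1.71238
1 + 1.71238 = 2.71238
N = 4753 / 2.71238 = 1752.34 ≈ 1752

1752


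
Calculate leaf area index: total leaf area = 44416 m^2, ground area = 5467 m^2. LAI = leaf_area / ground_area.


LAI = 44416 / 5467 = 8.1244 ≈ 8.12

8.12


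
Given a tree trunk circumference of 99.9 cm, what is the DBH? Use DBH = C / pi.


DBH = C / pi = 99.9 / 3.141593 = 31.7992 ≈ 31.80 cm

31.80 cm


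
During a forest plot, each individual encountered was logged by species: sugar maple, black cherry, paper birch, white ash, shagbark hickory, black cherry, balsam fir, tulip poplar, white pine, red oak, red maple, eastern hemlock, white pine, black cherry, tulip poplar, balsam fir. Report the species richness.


Total individuals logged = 16
Distinct species (count of individuals): sugar maple (1), black cherry (3), paper birch (1), white ash (1), shagbark hickory (1), balsam fir (2), tulip poplar (2), white pine (2), red oak (1), red maple (1), eastern hemlock (1)
Species richness = number of distinct species = 11

11


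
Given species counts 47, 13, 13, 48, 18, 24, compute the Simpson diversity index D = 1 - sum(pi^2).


Total N = 47 + 13 + 13 + 48 + 18 + 24 = 163
Per-species terms:
  p = 47/163 = 0.288344; p^2 = 0.288344^2 = 0.083142
  p = 13/163 = 0.079755; p^2 = 0.079755^2 = 0.006361
  p = 13/163 = 0.079755; p^2 = 0.079755^2 = 0.006361
  p = 48/163 = 0.294479; p^2 = 0.294479^2 = 0.086718
  p = 18/163 = 0.110429; p^2 = 0.110429^2 = 0.012195
  p = 24/163 = 0.147239; p^2 = 0.147239^2 = 0.021679
sum(p^2) = 0.083142 + 0.006361 + 0.006361 + 0.086718 + 0.012195 + 0.021679 = 0.216456
D = 1 - 0.216456 = 0.783544 ≈ 0.7835

0.7835


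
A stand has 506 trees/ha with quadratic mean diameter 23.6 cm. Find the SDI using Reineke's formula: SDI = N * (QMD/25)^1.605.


QMD/25 = 23.6/25 = 0.944
(0.944)^1.605 = exp(1.605 * ln(0.944)) = exp(1.605 * (-0.0576291)) = exp(-0.0924947) = 0.911654
SDI = 506 * 0.911654 = 461.297 ≈ 461

461


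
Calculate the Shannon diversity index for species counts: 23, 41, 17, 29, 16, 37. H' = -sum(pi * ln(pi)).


Total N = 23 + 41 + 17 + 29 + 16 + 37 = 163
Per-species terms:
  p = 23/163 = 0.141104; ln(p) = -1.958258; p*ln(p) = 0.141104 * (-1.958258) = -0.276318
  p = 41/163 = 0.251534; ln(p) = -1.380177; p*ln(p) = 0.251534 * (-1.380177) = -0.347161
  p = 17/163 = 0.104294; ln(p) = -2.260541; p*ln(p) = 0.104294 * (-2.260541) = -0.235761
  p = 29/163 = 0.177914; ln(p) = -1.726455; p*ln(p) = 0.177914 * (-1.726455) = -0.307161
  p = 16/163 = 0.098160; ln(p) = -2.321156; p*ln(p) = 0.098160 * (-2.321156) = -0.227845
  p = 37/163 = 0.226994; ln(p) = -1.482832; p*ln(p) = 0.226994 * (-1.482832) = -0.336594
sum(p*ln(p)) = (-0.276318) + (-0.347161) + (-0.235761) + (-0.307161) + (-0.227845) + (-0.336594) = -1.730840
H' = -(-1.730840) = 1.730840 ≈ 1.7308

1.7308


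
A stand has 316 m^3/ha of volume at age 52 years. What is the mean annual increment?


MAI = 316 / 52 = 6.0769 ≈ 6.08 m^3/ha/yr

6.08 m^3/ha/yr


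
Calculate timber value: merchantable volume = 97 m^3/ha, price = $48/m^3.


Value = 97 * 48 = $4656/ha

$4656/ha


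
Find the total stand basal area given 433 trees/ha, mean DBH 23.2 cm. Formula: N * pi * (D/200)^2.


(D/200)^2 = (23.2/200)^2 = 0.116^2 = 0.013456
Individual BA = 3.141593 * 0.013456 = 0.0422733 m^2
Stand BA = 433 * 0.0422733 = 18.3043 ≈ 18.30 m^2/ha

18.30 m^2/ha


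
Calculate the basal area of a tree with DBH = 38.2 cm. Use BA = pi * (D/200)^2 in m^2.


D/200 = 38.2/200 = 0.191 m
(D/200)^2 = 0.191^2 = 0.036481
BA = 3.141593 * 0.036481 = 0.114608 ≈ 0.1146 m^2

0.1146 m^2


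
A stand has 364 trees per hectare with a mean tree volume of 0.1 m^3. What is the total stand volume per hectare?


V_stand = 364 * 0.1 = 36.4 m^3/ha

36.4 m^3/ha


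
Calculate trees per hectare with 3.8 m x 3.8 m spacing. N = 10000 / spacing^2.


N = 10000 / 3.8^2 = 10000 / 14.44 = 692.521 ≈ 693 trees/ha

693 trees/ha


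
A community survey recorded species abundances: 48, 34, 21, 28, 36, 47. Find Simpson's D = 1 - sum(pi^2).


Total N = 48 + 34 + 21 + 28 + 36 + 47 = 214
Per-species terms:
  p = 48/214 = 0.224299; p^2 = 0.224299^2 = 0.050310
  p = 34/214 = 0.158879; p^2 = 0.158879^2 = 0.025243
  p = 21/214 = 0.098131; p^2 = 0.098131^2 = 0.009630
  p = 28/214 = 0.130841; p^2 = 0.130841^2 = 0.017119
  p = 36/214 = 0.168224; p^2 = 0.168224^2 = 0.028299
  p = 47/214 = 0.219626; p^2 = 0.219626^2 = 0.048236
sum(p^2) = 0.050310 + 0.025243 + 0.009630 + 0.017119 + 0.028299 + 0.048236 = 0.178837
D = 1 - 0.178837 = 0.821163 ≈ 0.8212

0.8212


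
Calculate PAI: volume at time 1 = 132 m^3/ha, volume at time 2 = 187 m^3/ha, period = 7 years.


PAI = (V2 - V1) / period = (187 - 132) / 7 = 55 / 7 = 7.8571 ≈ 7.86 m^3/ha/yr

7.86 m^3/ha/yr


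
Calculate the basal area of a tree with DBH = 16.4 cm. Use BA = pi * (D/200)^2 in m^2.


D/200 = 16.4/200 = 0.082 m
(D/200)^2 = 0.082^2 = 0.006724
BA = 3.141593 * 0.006724 = 0.0211241 ≈ 0.0211 m^2

0.0211 m^2


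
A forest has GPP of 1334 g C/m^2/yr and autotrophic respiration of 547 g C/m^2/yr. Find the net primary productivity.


NPP = GPP - Ra = 1334 - 547 = 787 g C/m^2/yr

787 g C/m^2/yr


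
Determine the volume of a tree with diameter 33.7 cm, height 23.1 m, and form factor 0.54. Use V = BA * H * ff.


(D/200)^2 = (33.7/200)^2 = 0.1685^2 = 0.02839225
BA = 3.141593 * 0.02839225 = 0.0891969 m^2
V = 0.0891969 * 23.1 * 0.54 = 1.11264 ≈ 1.113 m^3

1.113 m^3


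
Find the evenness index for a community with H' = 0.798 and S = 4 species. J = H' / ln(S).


ln(4) = 1.38629
J = H' / ln(S) = 0.798 / 1.38629 = 0.575637 ≈ 0.5756

0.5756


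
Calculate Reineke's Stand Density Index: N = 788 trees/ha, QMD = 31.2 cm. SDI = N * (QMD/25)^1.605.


QMD/25 = 31.2/25 = 1.248
(1.248)^1.605 = exp(1.605 * ln(1.248)) = exp(1.605 * 0.221542) = exp(0.355575) = 1.42700
SDI = 788 * 1.42700 = 1124.48 ≈ 1124

1124


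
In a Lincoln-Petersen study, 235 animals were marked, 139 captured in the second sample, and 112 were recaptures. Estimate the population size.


N = M * C / R = 235 * 139 / 112 = 32665 / 112 = 291.65 ≈ 292

292 individuals


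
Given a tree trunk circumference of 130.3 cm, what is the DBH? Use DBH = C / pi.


DBH = C / pi = 130.3 / 3.141593 = 41.4758 ≈ 41.48 cm

41.48 cm


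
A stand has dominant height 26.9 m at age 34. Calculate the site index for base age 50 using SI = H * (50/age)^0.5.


50/34 = 1.47059
(1.47059)^0.5 = 1.21268
SI = 26.9 * 1.21268 = 32.6211 ≈ 32.6 m

32.6 m


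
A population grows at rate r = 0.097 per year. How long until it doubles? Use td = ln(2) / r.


td = ln(2) / 0.097 = 0.693147 / 0.097 = 7.14585 ≈ 7.1 years

7.1 years


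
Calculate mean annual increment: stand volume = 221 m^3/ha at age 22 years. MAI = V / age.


MAI = 221 / 22 = 10.0455 ≈ 10.05 m^3/ha/yr

10.05 m^3/ha/yr


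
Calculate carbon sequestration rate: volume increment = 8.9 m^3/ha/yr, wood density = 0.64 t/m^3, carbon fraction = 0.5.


C = 8.9 * 0.64 * 0.5 = 2.848 ≈ 2.85 t C/ha/yr

2.85 t C/ha/yr


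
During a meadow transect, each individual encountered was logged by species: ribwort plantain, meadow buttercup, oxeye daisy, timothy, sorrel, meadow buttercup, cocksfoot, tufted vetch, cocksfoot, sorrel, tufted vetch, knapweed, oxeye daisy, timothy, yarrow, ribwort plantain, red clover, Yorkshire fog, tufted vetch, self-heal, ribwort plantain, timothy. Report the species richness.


Total individuals logged = 22
Distinct species (count of individuals): ribwort plantain (3), meadow buttercup (2), oxeye daisy (2), timothy (3), sorrel (2), cocksfoot (2), tufted vetch (3), knapweed (1), yarrow (1), red clover (1), Yorkshire fog (1), self-heal (1)
Species richness = number of distinct species = 12

12


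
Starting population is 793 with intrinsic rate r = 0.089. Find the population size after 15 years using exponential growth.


r*t = 0.089 * 15 = 1.335
exp(1.335) = 3.80000
N = 793 * 3.80000 = 3013.40 ≈ 3013

3013


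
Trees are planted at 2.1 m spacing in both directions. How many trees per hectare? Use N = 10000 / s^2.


N = 10000 / 2.1^2 = 10000 / 4.41 = 2267.57 ≈ 2268 trees/ha

2268 trees/ha


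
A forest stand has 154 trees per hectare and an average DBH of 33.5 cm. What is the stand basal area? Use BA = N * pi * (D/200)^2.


(D/200)^2 = (33.5/200)^2 = 0.1675^2 = 0.02805625
Individual BA = 3.141593 * 0.02805625 = 0.0881413 m^2
Stand BA = 154 * 0.0881413 = 13.5738 ≈ 13.57 m^2/ha

13.57 m^2/ha


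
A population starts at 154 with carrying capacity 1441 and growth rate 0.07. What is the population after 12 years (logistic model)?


(K - N0)/N0 = (1441 - 154)/154 = 1287/154 = 8.35714
r*t = 0.07 * 12 = 0.84; exp(-0.84) = 0.431711
8.35714 * 0.431711 = 3.60787
1 + 3.60787 = 4.60787
N = 1441 / 4.60787 = 312.726 ≈ 313

313


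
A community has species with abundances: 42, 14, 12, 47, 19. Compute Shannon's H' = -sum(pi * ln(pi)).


Total N = 42 + 14 + 12 + 47 + 19 = 134
Per-species terms:
  p = 42/134 = 0.313433; ln(p) = -1.160170; p*ln(p) = 0.313433 * (-1.160170) = -0.363636
  p = 14/134 = 0.104478; ln(p) = -2.258779; p*ln(p) = 0.104478 * (-2.258779) = -0.235993
  p = 12/134 = 0.089552; ln(p) = -2.412936; p*ln(p) = 0.089552 * (-2.412936) = -0.216083
  p = 47/134 = 0.350746; ln(p) = -1.047693; p*ln(p) = 0.350746 * (-1.047693) = -0.367474
  p = 19/134 = 0.141791; ln(p) = -1.953401; p*ln(p) = 0.141791 * (-1.953401) = -0.276975
sum(p*ln(p)) = (-0.363636) + (-0.235993) + (-0.216083) + (-0.367474) + (-0.276975) = -1.460161
H' = -(-1.460161) = 1.460161 ≈ 1.4602

1.4602


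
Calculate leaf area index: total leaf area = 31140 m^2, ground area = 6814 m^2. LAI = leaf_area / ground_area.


LAI = 31140 / 6814 = 4.5700 ≈ 4.57

4.57


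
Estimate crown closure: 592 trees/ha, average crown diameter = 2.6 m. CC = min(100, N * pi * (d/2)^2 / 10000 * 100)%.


(d/2)^2 = (2.6/2)^2 = 1.3^2 = 1.69
Crown area = 3.141593 * 1.69 = 5.30929 m^2
N * area / 10000 * 100 = 592 * 5.30929 / 10000 * 100 = 31.4310
CC = min(100, 31.4310) = 31.4310 ≈ 31.4%

31.4%
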